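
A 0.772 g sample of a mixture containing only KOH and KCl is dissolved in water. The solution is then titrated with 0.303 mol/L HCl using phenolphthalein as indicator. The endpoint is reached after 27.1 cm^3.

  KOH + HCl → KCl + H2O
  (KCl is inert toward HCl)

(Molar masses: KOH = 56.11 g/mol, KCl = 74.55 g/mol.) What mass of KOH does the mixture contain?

0.461 g

n(HCl) = 0.0271 × 0.303 = 8.21 × 10^-3 mol
Let x = n(KOH), y = n(KCl).
Titrant: 1x = 8.21 × 10^-3;  mass: 56.11x + 74.55y = 0.772
Solving, x = 8.21 × 10^-3 mol, y = 4.18 × 10^-3 mol
mass of KOH = 8.21 × 10^-3 × 56.11 = 0.461 g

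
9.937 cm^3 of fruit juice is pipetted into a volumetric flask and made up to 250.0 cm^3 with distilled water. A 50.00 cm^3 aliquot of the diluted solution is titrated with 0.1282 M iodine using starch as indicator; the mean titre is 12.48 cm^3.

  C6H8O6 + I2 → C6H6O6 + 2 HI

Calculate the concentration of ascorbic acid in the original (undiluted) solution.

n(I2) = 0.01248 × 0.1282 = 1.600 × 10^-3 mol
n(C6H8O6) in the aliquot = 1.600 × 10^-3 mol (1:1 ratio)
[C6H8O6]_dilute = 1.600 × 10^-3 / 0.05000 = 0.03200 mol/L
Dilution factor = 250.0 / 9.937 = 25.16
[C6H8O6]_stock = 0.03200 × 25.16 = 0.8050 mol/L

0.8050 M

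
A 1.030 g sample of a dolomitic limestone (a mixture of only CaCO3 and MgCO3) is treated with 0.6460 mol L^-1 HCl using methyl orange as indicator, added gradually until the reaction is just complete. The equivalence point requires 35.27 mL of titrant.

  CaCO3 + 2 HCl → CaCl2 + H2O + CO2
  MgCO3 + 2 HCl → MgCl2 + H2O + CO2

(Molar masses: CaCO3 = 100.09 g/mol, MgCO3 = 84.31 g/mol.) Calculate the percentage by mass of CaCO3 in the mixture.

42.81 %

n(HCl) = 0.03527 × 0.6460 = 0.02278 mol
Let x = n(CaCO3), y = n(MgCO3).
Titrant: 2x + 2y = 0.02278;  mass: 100.09x + 84.31y = 1.030
Solving, x = 4.406 × 10^-3 mol, y = 6.986 × 10^-3 mol
mass of CaCO3 = 4.406 × 10^-3 × 100.09 = 0.4410 g
% CaCO3 = 0.4410 / 1.030 × 100 = 42.81 %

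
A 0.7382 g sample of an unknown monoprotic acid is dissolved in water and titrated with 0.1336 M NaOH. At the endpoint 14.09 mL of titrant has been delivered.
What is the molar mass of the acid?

n(NaOH) = 0.01409 L × 0.1336 mol/L = 1.882 × 10^-3 mol
n(HA) = 1.882 × 10^-3 mol (1:1 ratio)
M = m / n = 0.7382 g / 1.882 × 10^-3 mol = 392.2 g/mol

392.2 g/mol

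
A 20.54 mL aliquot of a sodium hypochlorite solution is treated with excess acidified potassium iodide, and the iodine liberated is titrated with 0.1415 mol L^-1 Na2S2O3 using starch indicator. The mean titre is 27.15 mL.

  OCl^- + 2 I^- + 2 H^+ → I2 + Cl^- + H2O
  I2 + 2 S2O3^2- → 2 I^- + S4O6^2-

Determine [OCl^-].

0.09352 mol/L

n(S2O3^2-) = 0.02715 × 0.1415 = 3.842 × 10^-3 mol
n(I2) = n(S2O3^2-)/2 = 1.921 × 10^-3 mol
n(OCl^-) in the aliquot = 1.921 × 10^-3 mol (1:1 ratio)
[OCl^-] = 1.921 × 10^-3 / 0.02054 = 0.09352 mol/L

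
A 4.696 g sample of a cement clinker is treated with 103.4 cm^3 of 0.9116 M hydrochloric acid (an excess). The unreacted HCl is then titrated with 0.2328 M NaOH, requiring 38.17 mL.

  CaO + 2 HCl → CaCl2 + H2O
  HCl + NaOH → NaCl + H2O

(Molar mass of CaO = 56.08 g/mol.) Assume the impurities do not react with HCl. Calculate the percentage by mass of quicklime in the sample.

n(HCl) added = 0.1034 × 0.9116 = 0.09426 mol
n(NaOH) used in back-titration = 0.03817 × 0.2328 = 8.886 × 10^-3 mol
n(HCl) left over = 8.886 × 10^-3 mol (1:1 ratio)
n(HCl) consumed by analyte = 0.09426 − 8.886 × 10^-3 = 0.08537 mol
From the 1:2 ratio, n(CaO) = 1/2 × 0.08537 = 0.04269 mol
mass of CaO = 0.04269 × 56.08 = 2.394 g
% CaO = 2.394 / 4.696 × 100 = 50.98 %

50.98 %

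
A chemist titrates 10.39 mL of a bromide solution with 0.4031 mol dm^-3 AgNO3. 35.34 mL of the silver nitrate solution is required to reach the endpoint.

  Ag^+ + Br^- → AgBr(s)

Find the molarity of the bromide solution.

1.371 mol/L

n(AgNO3) = 0.03534 L × 0.4031 mol/L = 0.01425 mol
n(Br-) = 0.01425 mol (1:1 mole ratio)
[Br-] = 0.01425 mol / 0.01039 L = 1.371 mol/L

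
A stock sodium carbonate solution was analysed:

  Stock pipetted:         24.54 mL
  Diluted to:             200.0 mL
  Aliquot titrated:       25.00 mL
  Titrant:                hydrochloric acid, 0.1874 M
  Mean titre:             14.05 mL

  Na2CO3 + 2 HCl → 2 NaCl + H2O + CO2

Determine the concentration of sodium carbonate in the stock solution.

n(HCl) = 0.01405 × 0.1874 = 2.633 × 10^-3 mol
From the 1:2 ratio, n(Na2CO3) in the aliquot = 1/2 × 2.633 × 10^-3 = 1.316 × 10^-3 mol
[Na2CO3]_dilute = 1.316 × 10^-3 / 0.02500 = 0.05266 mol/L
Dilution factor = 200.0 / 24.54 = 8.150
[Na2CO3]_stock = 0.05266 × 8.150 = 0.4292 mol/L

0.4292 M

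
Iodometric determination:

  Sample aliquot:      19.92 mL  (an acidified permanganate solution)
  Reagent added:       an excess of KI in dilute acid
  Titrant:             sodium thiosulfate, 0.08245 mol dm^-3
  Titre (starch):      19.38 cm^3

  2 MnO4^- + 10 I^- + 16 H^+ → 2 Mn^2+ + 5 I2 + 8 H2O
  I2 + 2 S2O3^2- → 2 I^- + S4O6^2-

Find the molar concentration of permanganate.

0.01604 mol/L

n(S2O3^2-) = 0.01938 × 0.08245 = 1.598 × 10^-3 mol
n(I2) = n(S2O3^2-)/2 = 7.989 × 10^-4 mol
From the 2:5 ratio, n(MnO4^-) in the aliquot = 2/5 × 7.989 × 10^-4 = 3.196 × 10^-4 mol
[MnO4^-] = 3.196 × 10^-4 / 0.01992 = 0.01604 mol/L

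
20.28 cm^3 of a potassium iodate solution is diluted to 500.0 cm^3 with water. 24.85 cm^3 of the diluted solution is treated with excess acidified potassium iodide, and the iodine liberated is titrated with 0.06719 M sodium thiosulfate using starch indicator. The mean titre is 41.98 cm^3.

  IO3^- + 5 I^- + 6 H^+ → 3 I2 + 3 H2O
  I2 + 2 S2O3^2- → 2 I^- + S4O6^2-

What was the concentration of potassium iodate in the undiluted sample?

0.4664 M

n(S2O3^2-) = 0.04198 × 0.06719 = 2.821 × 10^-3 mol
n(I2) = n(S2O3^2-)/2 = 1.410 × 10^-3 mol
From the 1:3 ratio, n(IO3^-) in the aliquot = 1/3 × 1.410 × 10^-3 = 4.701 × 10^-4 mol
[IO3^-]_dilute = 4.701 × 10^-4 / 0.02485 = 0.01892 mol/L
[IO3^-]_original = 0.01892 × 500.0/20.28 = 0.4664 mol/L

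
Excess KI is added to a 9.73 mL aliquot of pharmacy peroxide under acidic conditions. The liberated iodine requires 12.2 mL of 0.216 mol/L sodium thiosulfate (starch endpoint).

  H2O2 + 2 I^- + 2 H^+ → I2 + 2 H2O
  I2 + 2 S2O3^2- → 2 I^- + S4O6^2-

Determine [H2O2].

n(S2O3^2-) = 0.0122 × 0.216 = 2.64 × 10^-3 mol
n(I2) = n(S2O3^2-)/2 = 1.32 × 10^-3 mol
n(H2O2) in the aliquot = 1.32 × 10^-3 mol (1:1 ratio)
[H2O2] = 1.32 × 10^-3 / 0.00973 = 0.135 mol/L

0.135 mol/L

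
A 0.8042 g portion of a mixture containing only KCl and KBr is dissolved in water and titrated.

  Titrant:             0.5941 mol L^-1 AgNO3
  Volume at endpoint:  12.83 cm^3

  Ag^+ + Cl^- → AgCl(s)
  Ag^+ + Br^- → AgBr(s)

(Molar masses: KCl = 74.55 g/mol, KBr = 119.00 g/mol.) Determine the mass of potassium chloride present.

0.1725 g

n(AgNO3) = 0.01283 × 0.5941 = 7.622 × 10^-3 mol
Let x = n(KCl), y = n(KBr).
Titrant: 1x + 1y = 7.622 × 10^-3;  mass: 74.55x + 119.00y = 0.8042
Solving, x = 2.314 × 10^-3 mol, y = 5.308 × 10^-3 mol
mass of KCl = 2.314 × 10^-3 × 74.55 = 0.1725 g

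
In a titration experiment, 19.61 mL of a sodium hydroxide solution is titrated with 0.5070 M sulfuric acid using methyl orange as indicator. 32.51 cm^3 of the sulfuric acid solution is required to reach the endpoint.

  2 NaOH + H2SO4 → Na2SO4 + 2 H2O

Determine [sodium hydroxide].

n(H2SO4) = 0.03251 L × 0.5070 mol/L = 0.01648 mol
From the 2:1 mole ratio, n(NaOH) = 2/1 × 0.01648 = 0.03297 mol
[NaOH] = 0.03297 mol / 0.01961 L = 1.681 mol/L

1.681 M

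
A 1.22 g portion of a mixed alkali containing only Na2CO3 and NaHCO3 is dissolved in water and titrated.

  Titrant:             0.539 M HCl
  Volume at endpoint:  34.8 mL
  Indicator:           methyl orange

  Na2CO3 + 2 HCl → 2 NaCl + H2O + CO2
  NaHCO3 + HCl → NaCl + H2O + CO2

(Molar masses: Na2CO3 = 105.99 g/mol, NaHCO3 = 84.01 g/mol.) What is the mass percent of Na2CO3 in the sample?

n(HCl) = 0.0348 × 0.539 = 0.0188 mol
Let x = n(Na2CO3), y = n(NaHCO3).
Titrant: 2x + 1y = 0.0188;  mass: 105.99x + 84.01y = 1.22
Solving, x = 5.74 × 10^-3 mol, y = 7.29 × 10^-3 mol
mass of Na2CO3 = 5.74 × 10^-3 × 105.99 = 0.608 g
% Na2CO3 = 0.608 / 1.22 × 100 = 49.8 %

49.8 %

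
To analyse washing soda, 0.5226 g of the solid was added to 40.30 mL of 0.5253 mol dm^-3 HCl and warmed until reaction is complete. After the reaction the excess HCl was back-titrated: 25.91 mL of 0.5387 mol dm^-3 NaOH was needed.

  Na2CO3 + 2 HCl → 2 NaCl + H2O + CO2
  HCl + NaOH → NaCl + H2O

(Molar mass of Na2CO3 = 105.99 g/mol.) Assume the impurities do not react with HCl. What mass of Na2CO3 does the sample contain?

0.3822 g

n(HCl) added = 0.04030 × 0.5253 = 0.02117 mol
n(NaOH) used in back-titration = 0.02591 × 0.5387 = 0.01396 mol
n(HCl) left over = 0.01396 mol (1:1 ratio)
n(HCl) consumed by analyte = 0.02117 − 0.01396 = 7.212 × 10^-3 mol
From the 1:2 ratio, n(Na2CO3) = 1/2 × 7.212 × 10^-3 = 3.606 × 10^-3 mol
mass of Na2CO3 = 3.606 × 10^-3 × 105.99 = 0.3822 g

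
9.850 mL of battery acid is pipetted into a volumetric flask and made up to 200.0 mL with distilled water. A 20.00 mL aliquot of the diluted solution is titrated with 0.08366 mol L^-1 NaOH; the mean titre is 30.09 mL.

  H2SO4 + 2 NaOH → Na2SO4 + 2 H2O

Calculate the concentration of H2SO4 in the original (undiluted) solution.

1.278 mol/L

n(NaOH) = 0.03009 × 0.08366 = 2.517 × 10^-3 mol
From the 1:2 ratio, n(H2SO4) in the aliquot = 1/2 × 2.517 × 10^-3 = 1.259 × 10^-3 mol
[H2SO4]_dilute = 1.259 × 10^-3 / 0.02000 = 0.06293 mol/L
Dilution factor = 200.0 / 9.850 = 20.30
[H2SO4]_stock = 0.06293 × 20.30 = 1.278 mol/L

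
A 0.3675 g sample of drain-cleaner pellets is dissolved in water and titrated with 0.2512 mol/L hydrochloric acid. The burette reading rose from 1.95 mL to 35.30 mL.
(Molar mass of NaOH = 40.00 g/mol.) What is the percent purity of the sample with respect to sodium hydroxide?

91.18 %

NaOH + HCl → NaCl + H2O
n(HCl) = 0.03335 L × 0.2512 mol/L = 8.378 × 10^-3 mol
n(NaOH) = 8.378 × 10^-3 mol (1:1 ratio)
mass of NaOH = 8.378 × 10^-3 × 40.00 g/mol = 0.3351 g
% NaOH = 0.3351 / 0.3675 × 100 = 91.18 %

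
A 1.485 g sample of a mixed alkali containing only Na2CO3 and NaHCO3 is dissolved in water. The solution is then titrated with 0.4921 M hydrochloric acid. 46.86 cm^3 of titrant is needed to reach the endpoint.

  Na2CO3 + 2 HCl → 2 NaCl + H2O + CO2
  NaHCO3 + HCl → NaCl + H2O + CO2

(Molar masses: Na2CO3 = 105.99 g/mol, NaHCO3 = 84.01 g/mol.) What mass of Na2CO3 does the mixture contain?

0.7728 g

n(HCl) = 0.04686 × 0.4921 = 0.02306 mol
Let x = n(Na2CO3), y = n(NaHCO3).
Titrant: 2x + 1y = 0.02306;  mass: 105.99x + 84.01y = 1.485
Solving, x = 7.291 × 10^-3 mol, y = 8.478 × 10^-3 mol
mass of Na2CO3 = 7.291 × 10^-3 × 105.99 = 0.7728 g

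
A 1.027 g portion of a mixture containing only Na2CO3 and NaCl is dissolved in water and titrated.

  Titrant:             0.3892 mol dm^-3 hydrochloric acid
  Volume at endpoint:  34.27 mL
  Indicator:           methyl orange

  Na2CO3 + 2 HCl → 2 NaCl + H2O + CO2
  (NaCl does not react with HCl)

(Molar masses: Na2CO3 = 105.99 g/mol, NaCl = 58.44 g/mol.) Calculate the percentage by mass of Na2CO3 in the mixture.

n(HCl) = 0.03427 × 0.3892 = 0.01334 mol
Let x = n(Na2CO3), y = n(NaCl).
Titrant: 2x = 0.01334;  mass: 105.99x + 58.44y = 1.027
Solving, x = 6.669 × 10^-3 mol, y = 5.478 × 10^-3 mol
mass of Na2CO3 = 6.669 × 10^-3 × 105.99 = 0.7068 g
% Na2CO3 = 0.7068 / 1.027 × 100 = 68.83 %

68.83 %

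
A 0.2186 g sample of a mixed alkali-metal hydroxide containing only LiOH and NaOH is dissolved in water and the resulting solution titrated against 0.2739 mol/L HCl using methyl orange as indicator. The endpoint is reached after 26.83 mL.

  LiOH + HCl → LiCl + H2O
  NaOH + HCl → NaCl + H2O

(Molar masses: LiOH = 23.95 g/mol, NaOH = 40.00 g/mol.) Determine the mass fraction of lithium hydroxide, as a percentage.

51.44 %

n(HCl) = 0.02683 × 0.2739 = 7.349 × 10^-3 mol
Let x = n(LiOH), y = n(NaOH).
Titrant: 1x + 1y = 7.349 × 10^-3;  mass: 23.95x + 40.00y = 0.2186
Solving, x = 4.695 × 10^-3 mol, y = 2.654 × 10^-3 mol
mass of LiOH = 4.695 × 10^-3 × 23.95 = 0.1124 g
% LiOH = 0.1124 / 0.2186 × 100 = 51.44 %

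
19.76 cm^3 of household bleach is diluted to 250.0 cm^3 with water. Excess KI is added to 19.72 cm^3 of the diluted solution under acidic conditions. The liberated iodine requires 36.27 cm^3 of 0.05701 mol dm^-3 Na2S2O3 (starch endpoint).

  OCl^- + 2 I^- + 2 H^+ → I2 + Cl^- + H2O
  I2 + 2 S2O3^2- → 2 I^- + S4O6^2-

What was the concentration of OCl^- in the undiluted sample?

n(S2O3^2-) = 0.03627 × 0.05701 = 2.068 × 10^-3 mol
n(I2) = n(S2O3^2-)/2 = 1.034 × 10^-3 mol
n(OCl^-) in the aliquot = 1.034 × 10^-3 mol (1:1 ratio)
[OCl^-]_dilute = 1.034 × 10^-3 / 0.01972 = 0.05243 mol/L
[OCl^-]_original = 0.05243 × 250.0/19.76 = 0.6633 mol/L

0.6633 mol/L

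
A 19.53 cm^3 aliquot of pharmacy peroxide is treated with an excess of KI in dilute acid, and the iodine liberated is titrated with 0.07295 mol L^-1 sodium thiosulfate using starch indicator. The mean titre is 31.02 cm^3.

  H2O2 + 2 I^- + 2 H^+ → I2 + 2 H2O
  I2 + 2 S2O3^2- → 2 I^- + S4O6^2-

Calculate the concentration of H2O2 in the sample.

0.05793 mol/L

n(S2O3^2-) = 0.03102 × 0.07295 = 2.263 × 10^-3 mol
n(I2) = n(S2O3^2-)/2 = 1.131 × 10^-3 mol
n(H2O2) in the aliquot = 1.131 × 10^-3 mol (1:1 ratio)
[H2O2] = 1.131 × 10^-3 / 0.01953 = 0.05793 mol/L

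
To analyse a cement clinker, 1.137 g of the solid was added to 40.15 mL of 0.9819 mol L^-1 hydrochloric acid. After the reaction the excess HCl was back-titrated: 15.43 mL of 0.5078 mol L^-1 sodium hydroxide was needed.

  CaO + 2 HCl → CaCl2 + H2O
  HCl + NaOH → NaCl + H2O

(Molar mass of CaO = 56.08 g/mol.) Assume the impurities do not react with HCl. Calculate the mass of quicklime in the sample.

0.8857 g

n(HCl) added = 0.04015 × 0.9819 = 0.03942 mol
n(NaOH) used in back-titration = 0.01543 × 0.5078 = 7.835 × 10^-3 mol
n(HCl) left over = 7.835 × 10^-3 mol (1:1 ratio)
n(HCl) consumed by analyte = 0.03942 − 7.835 × 10^-3 = 0.03159 mol
From the 1:2 ratio, n(CaO) = 1/2 × 0.03159 = 0.01579 mol
mass of CaO = 0.01579 × 56.08 = 0.8857 g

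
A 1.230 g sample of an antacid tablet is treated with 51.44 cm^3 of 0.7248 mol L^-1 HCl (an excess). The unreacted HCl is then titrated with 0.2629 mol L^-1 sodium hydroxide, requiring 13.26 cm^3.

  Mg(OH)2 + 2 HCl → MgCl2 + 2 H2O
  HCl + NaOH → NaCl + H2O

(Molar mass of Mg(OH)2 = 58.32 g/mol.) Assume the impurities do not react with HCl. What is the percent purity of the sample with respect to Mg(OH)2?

80.13 %

n(HCl) added = 0.05144 × 0.7248 = 0.03728 mol
n(NaOH) used in back-titration = 0.01326 × 0.2629 = 3.486 × 10^-3 mol
n(HCl) left over = 3.486 × 10^-3 mol (1:1 ratio)
n(HCl) consumed by analyte = 0.03728 − 3.486 × 10^-3 = 0.03380 mol
From the 1:2 ratio, n(Mg(OH)2) = 1/2 × 0.03380 = 0.01690 mol
mass of Mg(OH)2 = 0.01690 × 58.32 = 0.9855 g
% Mg(OH)2 = 0.9855 / 1.230 × 100 = 80.13 %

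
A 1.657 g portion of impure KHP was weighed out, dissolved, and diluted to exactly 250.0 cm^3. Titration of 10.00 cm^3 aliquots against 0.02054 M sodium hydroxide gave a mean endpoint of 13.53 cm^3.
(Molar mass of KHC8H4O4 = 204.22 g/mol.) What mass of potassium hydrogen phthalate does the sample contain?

KHC8H4O4 + NaOH → KNaC8H4O4 + H2O
n(NaOH) per titration = 0.01353 × 0.02054 = 2.779 × 10^-4 mol
n(KHC8H4O4) in each aliquot = 2.779 × 10^-4 mol (1:1 ratio)
n(KHC8H4O4) in the whole flask = 2.779 × 10^-4 × 250.0/10.00 = 6.948 × 10^-3 mol
mass of KHC8H4O4 = 6.948 × 10^-3 × 204.22 = 1.419 g

1.419 g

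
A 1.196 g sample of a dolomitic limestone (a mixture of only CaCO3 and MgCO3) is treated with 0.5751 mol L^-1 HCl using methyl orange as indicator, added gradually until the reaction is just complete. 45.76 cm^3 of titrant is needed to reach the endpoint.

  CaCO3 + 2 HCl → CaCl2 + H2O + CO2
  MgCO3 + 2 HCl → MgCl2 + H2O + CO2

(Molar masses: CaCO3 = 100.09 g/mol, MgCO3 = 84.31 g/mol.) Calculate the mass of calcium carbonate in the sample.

0.5494 g

n(HCl) = 0.04576 × 0.5751 = 0.02632 mol
Let x = n(CaCO3), y = n(MgCO3).
Titrant: 2x + 2y = 0.02632;  mass: 100.09x + 84.31y = 1.196
Solving, x = 5.490 × 10^-3 mol, y = 7.669 × 10^-3 mol
mass of CaCO3 = 5.490 × 10^-3 × 100.09 = 0.5494 g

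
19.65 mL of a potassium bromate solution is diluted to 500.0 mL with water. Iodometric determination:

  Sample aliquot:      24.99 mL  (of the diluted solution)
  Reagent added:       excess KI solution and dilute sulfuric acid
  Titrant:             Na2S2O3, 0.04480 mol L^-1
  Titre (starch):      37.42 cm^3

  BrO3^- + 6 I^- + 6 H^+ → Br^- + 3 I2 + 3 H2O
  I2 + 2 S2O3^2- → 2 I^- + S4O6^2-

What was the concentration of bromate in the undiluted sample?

n(S2O3^2-) = 0.03742 × 0.04480 = 1.676 × 10^-3 mol
n(I2) = n(S2O3^2-)/2 = 8.382 × 10^-4 mol
From the 1:3 ratio, n(BrO3^-) in the aliquot = 1/3 × 8.382 × 10^-4 = 2.794 × 10^-4 mol
[BrO3^-]_dilute = 2.794 × 10^-4 / 0.02499 = 0.01118 mol/L
[BrO3^-]_original = 0.01118 × 500.0/19.65 = 0.2845 mol/L

0.2845 mol/L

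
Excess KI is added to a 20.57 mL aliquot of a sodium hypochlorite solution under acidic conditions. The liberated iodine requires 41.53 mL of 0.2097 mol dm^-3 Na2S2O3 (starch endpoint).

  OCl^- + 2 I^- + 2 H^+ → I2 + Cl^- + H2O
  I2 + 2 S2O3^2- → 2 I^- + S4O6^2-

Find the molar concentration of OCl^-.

0.2117 mol/L

n(S2O3^2-) = 0.04153 × 0.2097 = 8.709 × 10^-3 mol
n(I2) = n(S2O3^2-)/2 = 4.354 × 10^-3 mol
n(OCl^-) in the aliquot = 4.354 × 10^-3 mol (1:1 ratio)
[OCl^-] = 4.354 × 10^-3 / 0.02057 = 0.2117 mol/L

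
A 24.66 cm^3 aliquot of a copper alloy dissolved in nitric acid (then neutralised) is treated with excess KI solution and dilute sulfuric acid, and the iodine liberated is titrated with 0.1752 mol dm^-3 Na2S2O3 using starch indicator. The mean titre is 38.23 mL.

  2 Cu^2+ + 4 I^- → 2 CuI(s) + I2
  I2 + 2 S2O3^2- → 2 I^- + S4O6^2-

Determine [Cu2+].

n(S2O3^2-) = 0.03823 × 0.1752 = 6.698 × 10^-3 mol
n(I2) = n(S2O3^2-)/2 = 3.349 × 10^-3 mol
From the 2:1 ratio, n(Cu2+) in the aliquot = 2/1 × 3.349 × 10^-3 = 6.698 × 10^-3 mol
[Cu2+] = 6.698 × 10^-3 / 0.02466 = 0.2716 mol/L

0.2716 mol/L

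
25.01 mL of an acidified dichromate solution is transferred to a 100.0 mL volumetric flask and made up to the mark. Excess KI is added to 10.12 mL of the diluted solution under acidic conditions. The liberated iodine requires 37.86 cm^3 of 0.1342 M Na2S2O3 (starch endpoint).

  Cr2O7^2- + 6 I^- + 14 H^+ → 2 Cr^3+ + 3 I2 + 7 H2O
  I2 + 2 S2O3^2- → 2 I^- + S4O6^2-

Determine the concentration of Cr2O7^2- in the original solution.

0.3346 M

n(S2O3^2-) = 0.03786 × 0.1342 = 5.081 × 10^-3 mol
n(I2) = n(S2O3^2-)/2 = 2.540 × 10^-3 mol
From the 1:3 ratio, n(Cr2O7^2-) in the aliquot = 1/3 × 2.540 × 10^-3 = 8.468 × 10^-4 mol
[Cr2O7^2-]_dilute = 8.468 × 10^-4 / 0.01012 = 0.08368 mol/L
[Cr2O7^2-]_original = 0.08368 × 100.0/25.01 = 0.3346 mol/L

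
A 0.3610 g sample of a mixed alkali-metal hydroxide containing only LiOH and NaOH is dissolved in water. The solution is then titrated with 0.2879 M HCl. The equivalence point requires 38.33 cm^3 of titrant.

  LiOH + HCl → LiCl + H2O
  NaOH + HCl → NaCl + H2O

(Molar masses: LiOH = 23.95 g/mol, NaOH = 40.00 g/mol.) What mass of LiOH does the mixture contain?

n(HCl) = 0.03833 × 0.2879 = 0.01104 mol
Let x = n(LiOH), y = n(NaOH).
Titrant: 1x + 1y = 0.01104;  mass: 23.95x + 40.00y = 0.3610
Solving, x = 5.010 × 10^-3 mol, y = 6.025 × 10^-3 mol
mass of LiOH = 5.010 × 10^-3 × 23.95 = 0.1200 g

0.1200 g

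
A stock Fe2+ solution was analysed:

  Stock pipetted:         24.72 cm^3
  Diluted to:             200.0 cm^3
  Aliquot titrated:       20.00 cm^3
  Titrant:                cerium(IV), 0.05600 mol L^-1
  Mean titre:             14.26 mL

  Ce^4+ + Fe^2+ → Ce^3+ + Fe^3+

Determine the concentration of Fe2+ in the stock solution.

n(Ce4+) = 0.01426 × 0.05600 = 7.986 × 10^-4 mol
n(Fe2+) in the aliquot = 7.986 × 10^-4 mol (1:1 ratio)
[Fe2+]_dilute = 7.986 × 10^-4 / 0.02000 = 0.03993 mol/L
Dilution factor = 200.0 / 24.72 = 8.091
[Fe2+]_stock = 0.03993 × 8.091 = 0.3230 mol/L

0.3230 mol/L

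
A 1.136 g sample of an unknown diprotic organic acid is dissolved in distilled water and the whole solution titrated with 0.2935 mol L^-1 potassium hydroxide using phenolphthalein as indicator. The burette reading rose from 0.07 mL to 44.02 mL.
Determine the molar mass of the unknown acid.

176.1 g/mol

n(KOH) = 0.04395 L × 0.2935 mol/L = 0.01290 mol
From the 1:2 ratio, n(H2A) = 1/2 × 0.01290 = 6.450 × 10^-3 mol
M = m / n = 1.136 g / 6.450 × 10^-3 mol = 176.1 g/mol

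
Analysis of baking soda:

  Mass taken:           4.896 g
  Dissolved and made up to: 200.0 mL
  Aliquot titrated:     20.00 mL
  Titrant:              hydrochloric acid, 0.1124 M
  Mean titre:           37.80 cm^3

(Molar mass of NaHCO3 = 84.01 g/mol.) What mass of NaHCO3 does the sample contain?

NaHCO3 + HCl → NaCl + H2O + CO2
n(HCl) per titration = 0.03780 × 0.1124 = 4.249 × 10^-3 mol
n(NaHCO3) in each aliquot = 4.249 × 10^-3 mol (1:1 ratio)
n(NaHCO3) in the whole flask = 4.249 × 10^-3 × 200.0/20.00 = 0.04249 mol
mass of NaHCO3 = 0.04249 × 84.01 = 3.569 g

3.569 g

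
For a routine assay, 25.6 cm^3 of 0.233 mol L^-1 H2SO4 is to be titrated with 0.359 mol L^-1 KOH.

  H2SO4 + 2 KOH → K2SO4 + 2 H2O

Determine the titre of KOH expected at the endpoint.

33.2 mL

n(H2SO4) = 0.0256 L × 0.233 mol/L = 5.96 × 10^-3 mol
From the 2:1 stoichiometry, n(KOH) = 2/1 × 5.96 × 10^-3 = 0.0119 mol
V(KOH) = 0.0119 mol / 0.359 mol/L = 0.0332 L = 33.2 mL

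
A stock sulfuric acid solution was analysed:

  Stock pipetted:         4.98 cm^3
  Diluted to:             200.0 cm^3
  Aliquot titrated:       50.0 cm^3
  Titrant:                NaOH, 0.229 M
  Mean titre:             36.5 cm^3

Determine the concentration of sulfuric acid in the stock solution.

3.36 M

H2SO4 + 2 NaOH → Na2SO4 + 2 H2O
n(NaOH) = 0.0365 × 0.229 = 8.36 × 10^-3 mol
From the 1:2 ratio, n(H2SO4) in the aliquot = 1/2 × 8.36 × 10^-3 = 4.18 × 10^-3 mol
[H2SO4]_dilute = 4.18 × 10^-3 / 0.0500 = 0.0836 mol/L
Dilution factor = 200.0 / 4.98 = 40.16
[H2SO4]_stock = 0.0836 × 40.16 = 3.36 mol/L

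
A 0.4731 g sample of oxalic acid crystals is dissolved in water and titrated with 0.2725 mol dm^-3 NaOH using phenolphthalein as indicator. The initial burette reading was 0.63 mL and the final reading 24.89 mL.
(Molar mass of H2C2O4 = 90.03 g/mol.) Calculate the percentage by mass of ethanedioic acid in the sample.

62.90 %

H2C2O4 + 2 NaOH → Na2C2O4 + 2 H2O
n(NaOH) = 0.02426 L × 0.2725 mol/L = 6.611 × 10^-3 mol
From the 1:2 ratio, n(H2C2O4) = 1/2 × 6.611 × 10^-3 = 3.305 × 10^-3 mol
mass of H2C2O4 = 3.305 × 10^-3 × 90.03 g/mol = 0.2976 g
% H2C2O4 = 0.2976 / 0.4731 × 100 = 62.90 %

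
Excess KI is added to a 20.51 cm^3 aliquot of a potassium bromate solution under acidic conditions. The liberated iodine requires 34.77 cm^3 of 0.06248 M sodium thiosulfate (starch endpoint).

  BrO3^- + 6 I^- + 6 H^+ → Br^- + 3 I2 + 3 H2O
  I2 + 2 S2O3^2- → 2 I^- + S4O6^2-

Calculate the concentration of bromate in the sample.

0.01765 M

n(S2O3^2-) = 0.03477 × 0.06248 = 2.172 × 10^-3 mol
n(I2) = n(S2O3^2-)/2 = 1.086 × 10^-3 mol
From the 1:3 ratio, n(BrO3^-) in the aliquot = 1/3 × 1.086 × 10^-3 = 3.621 × 10^-4 mol
[BrO3^-] = 3.621 × 10^-4 / 0.02051 = 0.01765 mol/L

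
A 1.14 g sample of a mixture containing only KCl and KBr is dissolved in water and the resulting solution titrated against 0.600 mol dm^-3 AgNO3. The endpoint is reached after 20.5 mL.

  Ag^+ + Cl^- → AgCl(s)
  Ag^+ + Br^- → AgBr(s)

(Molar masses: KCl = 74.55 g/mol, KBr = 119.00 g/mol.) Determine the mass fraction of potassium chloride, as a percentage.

n(AgNO3) = 0.0205 × 0.600 = 0.0123 mol
Let x = n(KCl), y = n(KBr).
Titrant: 1x + 1y = 0.0123;  mass: 74.55x + 119.00y = 1.14
Solving, x = 7.28 × 10^-3 mol, y = 5.02 × 10^-3 mol
mass of KCl = 7.28 × 10^-3 × 74.55 = 0.543 g
% KCl = 0.543 / 1.14 × 100 = 47.6 %

47.6 %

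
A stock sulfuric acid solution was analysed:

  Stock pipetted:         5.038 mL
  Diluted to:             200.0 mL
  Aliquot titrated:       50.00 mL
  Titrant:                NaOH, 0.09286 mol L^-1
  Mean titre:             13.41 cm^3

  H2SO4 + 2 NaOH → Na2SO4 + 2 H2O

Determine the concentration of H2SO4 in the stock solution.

n(NaOH) = 0.01341 × 0.09286 = 1.245 × 10^-3 mol
From the 1:2 ratio, n(H2SO4) in the aliquot = 1/2 × 1.245 × 10^-3 = 6.226 × 10^-4 mol
[H2SO4]_dilute = 6.226 × 10^-4 / 0.05000 = 0.01245 mol/L
Dilution factor = 200.0 / 5.038 = 39.70
[H2SO4]_stock = 0.01245 × 39.70 = 0.4943 mol/L

0.4943 mol/L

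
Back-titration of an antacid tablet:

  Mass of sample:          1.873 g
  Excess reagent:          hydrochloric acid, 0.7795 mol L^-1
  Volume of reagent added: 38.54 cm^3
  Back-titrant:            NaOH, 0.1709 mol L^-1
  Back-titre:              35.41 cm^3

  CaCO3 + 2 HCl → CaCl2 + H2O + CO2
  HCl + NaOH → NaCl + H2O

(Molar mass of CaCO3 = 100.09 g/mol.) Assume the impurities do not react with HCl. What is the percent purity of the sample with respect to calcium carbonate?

64.10 %

n(HCl) added = 0.03854 × 0.7795 = 0.03004 mol
n(NaOH) used in back-titration = 0.03541 × 0.1709 = 6.052 × 10^-3 mol
n(HCl) left over = 6.052 × 10^-3 mol (1:1 ratio)
n(HCl) consumed by analyte = 0.03004 − 6.052 × 10^-3 = 0.02399 mol
From the 1:2 ratio, n(CaCO3) = 1/2 × 0.02399 = 0.01200 mol
mass of CaCO3 = 0.01200 × 100.09 = 1.201 g
% CaCO3 = 1.201 / 1.873 × 100 = 64.10 %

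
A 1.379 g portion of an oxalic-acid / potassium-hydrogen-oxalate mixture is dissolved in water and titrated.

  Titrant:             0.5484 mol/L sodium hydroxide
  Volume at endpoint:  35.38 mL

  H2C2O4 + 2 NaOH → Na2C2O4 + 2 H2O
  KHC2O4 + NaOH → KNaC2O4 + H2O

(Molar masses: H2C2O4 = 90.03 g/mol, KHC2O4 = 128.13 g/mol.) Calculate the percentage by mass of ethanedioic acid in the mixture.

43.48 %

n(NaOH) = 0.03538 × 0.5484 = 0.01940 mol
Let x = n(H2C2O4), y = n(KHC2O4).
Titrant: 2x + 1y = 0.01940;  mass: 90.03x + 128.13y = 1.379
Solving, x = 6.660 × 10^-3 mol, y = 6.083 × 10^-3 mol
mass of H2C2O4 = 6.660 × 10^-3 × 90.03 = 0.5996 g
% H2C2O4 = 0.5996 / 1.379 × 100 = 43.48 %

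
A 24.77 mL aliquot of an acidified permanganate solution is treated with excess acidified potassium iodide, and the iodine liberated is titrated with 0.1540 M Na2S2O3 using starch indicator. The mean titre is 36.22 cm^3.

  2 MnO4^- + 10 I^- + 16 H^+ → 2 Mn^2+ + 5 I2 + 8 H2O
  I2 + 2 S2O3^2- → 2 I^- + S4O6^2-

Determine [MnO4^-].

n(S2O3^2-) = 0.03622 × 0.1540 = 5.578 × 10^-3 mol
n(I2) = n(S2O3^2-)/2 = 2.789 × 10^-3 mol
From the 2:5 ratio, n(MnO4^-) in the aliquot = 2/5 × 2.789 × 10^-3 = 1.116 × 10^-3 mol
[MnO4^-] = 1.116 × 10^-3 / 0.02477 = 0.04504 mol/L

0.04504 M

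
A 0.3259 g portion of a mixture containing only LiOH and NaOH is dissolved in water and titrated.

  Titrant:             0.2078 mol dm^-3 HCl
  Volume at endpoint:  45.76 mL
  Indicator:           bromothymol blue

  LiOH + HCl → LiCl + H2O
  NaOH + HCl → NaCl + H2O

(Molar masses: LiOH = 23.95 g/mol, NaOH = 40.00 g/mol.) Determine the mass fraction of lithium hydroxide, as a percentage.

n(HCl) = 0.04576 × 0.2078 = 9.509 × 10^-3 mol
Let x = n(LiOH), y = n(NaOH).
Titrant: 1x + 1y = 9.509 × 10^-3;  mass: 23.95x + 40.00y = 0.3259
Solving, x = 3.393 × 10^-3 mol, y = 6.116 × 10^-3 mol
mass of LiOH = 3.393 × 10^-3 × 23.95 = 0.08126 g
% LiOH = 0.08126 / 0.3259 × 100 = 24.93 %

24.93 %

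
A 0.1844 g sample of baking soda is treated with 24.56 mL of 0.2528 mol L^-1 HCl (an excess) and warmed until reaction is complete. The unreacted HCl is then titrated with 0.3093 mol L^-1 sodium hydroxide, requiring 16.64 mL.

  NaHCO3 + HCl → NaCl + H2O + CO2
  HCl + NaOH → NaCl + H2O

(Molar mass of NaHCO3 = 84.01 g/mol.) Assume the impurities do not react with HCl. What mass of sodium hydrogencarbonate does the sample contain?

n(HCl) added = 0.02456 × 0.2528 = 6.209 × 10^-3 mol
n(NaOH) used in back-titration = 0.01664 × 0.3093 = 5.147 × 10^-3 mol
n(HCl) left over = 5.147 × 10^-3 mol (1:1 ratio)
n(HCl) consumed by analyte = 6.209 × 10^-3 − 5.147 × 10^-3 = 1.062 × 10^-3 mol
n(NaHCO3) = 1.062 × 10^-3 mol (1:1 ratio)
mass of NaHCO3 = 1.062 × 10^-3 × 84.01 = 0.08922 g

0.08922 g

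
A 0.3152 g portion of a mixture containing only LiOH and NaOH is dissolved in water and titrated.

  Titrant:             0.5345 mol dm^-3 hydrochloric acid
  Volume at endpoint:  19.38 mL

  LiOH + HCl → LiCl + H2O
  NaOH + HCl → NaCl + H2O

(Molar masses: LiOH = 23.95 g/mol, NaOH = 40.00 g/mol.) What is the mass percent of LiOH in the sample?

46.94 %

n(HCl) = 0.01938 × 0.5345 = 0.01036 mol
Let x = n(LiOH), y = n(NaOH).
Titrant: 1x + 1y = 0.01036;  mass: 23.95x + 40.00y = 0.3152
Solving, x = 6.177 × 10^-3 mol, y = 4.181 × 10^-3 mol
mass of LiOH = 6.177 × 10^-3 × 23.95 = 0.1479 g
% LiOH = 0.1479 / 0.3152 × 100 = 46.94 %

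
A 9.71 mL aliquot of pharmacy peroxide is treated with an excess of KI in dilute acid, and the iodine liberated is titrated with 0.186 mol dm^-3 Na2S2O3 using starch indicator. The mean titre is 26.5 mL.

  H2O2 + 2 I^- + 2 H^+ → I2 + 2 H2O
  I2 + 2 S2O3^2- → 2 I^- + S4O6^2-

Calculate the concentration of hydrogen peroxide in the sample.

0.254 mol/L

n(S2O3^2-) = 0.0265 × 0.186 = 4.93 × 10^-3 mol
n(I2) = n(S2O3^2-)/2 = 2.46 × 10^-3 mol
n(H2O2) in the aliquot = 2.46 × 10^-3 mol (1:1 ratio)
[H2O2] = 2.46 × 10^-3 / 0.00971 = 0.254 mol/L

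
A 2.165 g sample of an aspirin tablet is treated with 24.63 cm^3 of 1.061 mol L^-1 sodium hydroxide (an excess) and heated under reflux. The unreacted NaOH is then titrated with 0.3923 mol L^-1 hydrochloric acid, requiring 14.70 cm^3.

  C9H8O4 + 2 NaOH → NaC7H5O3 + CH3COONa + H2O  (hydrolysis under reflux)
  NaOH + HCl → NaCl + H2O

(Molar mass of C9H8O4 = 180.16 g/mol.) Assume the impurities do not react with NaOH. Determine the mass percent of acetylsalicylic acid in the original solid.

84.74 %

n(NaOH) added = 0.02463 × 1.061 = 0.02613 mol
n(HCl) used in back-titration = 0.01470 × 0.3923 = 5.767 × 10^-3 mol
n(NaOH) left over = 5.767 × 10^-3 mol (1:1 ratio)
n(NaOH) consumed by analyte = 0.02613 − 5.767 × 10^-3 = 0.02037 mol
From the 1:2 ratio, n(C9H8O4) = 1/2 × 0.02037 = 0.01018 mol
mass of C9H8O4 = 0.01018 × 180.16 = 1.835 g
% C9H8O4 = 1.835 / 2.165 × 100 = 84.74 %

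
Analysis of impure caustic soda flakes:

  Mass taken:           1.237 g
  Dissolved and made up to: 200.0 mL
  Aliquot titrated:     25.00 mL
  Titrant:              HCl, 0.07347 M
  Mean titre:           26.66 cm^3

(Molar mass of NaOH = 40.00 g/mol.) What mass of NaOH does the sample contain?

NaOH + HCl → NaCl + H2O
n(HCl) per titration = 0.02666 × 0.07347 = 1.959 × 10^-3 mol
n(NaOH) in each aliquot = 1.959 × 10^-3 mol (1:1 ratio)
n(NaOH) in the whole flask = 1.959 × 10^-3 × 200.0/25.00 = 0.01567 mol
mass of NaOH = 0.01567 × 40.00 = 0.6268 g

0.6268 g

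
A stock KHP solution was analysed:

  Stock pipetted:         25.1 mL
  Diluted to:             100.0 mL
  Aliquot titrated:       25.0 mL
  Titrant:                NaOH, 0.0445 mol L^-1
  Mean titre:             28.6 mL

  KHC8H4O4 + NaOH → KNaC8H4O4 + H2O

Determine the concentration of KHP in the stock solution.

0.203 mol/L

n(NaOH) = 0.0286 × 0.0445 = 1.27 × 10^-3 mol
n(KHC8H4O4) in the aliquot = 1.27 × 10^-3 mol (1:1 ratio)
[KHC8H4O4]_dilute = 1.27 × 10^-3 / 0.0250 = 0.0509 mol/L
Dilution factor = 100.0 / 25.1 = 3.984
[KHC8H4O4]_stock = 0.0509 × 3.984 = 0.203 mol/L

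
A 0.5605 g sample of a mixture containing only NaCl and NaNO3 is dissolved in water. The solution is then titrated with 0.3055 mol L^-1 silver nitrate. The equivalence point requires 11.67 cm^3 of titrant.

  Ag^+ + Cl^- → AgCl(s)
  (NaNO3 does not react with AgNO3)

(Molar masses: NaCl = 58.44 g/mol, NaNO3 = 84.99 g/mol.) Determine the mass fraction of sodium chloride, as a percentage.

37.17 %

n(AgNO3) = 0.01167 × 0.3055 = 3.565 × 10^-3 mol
Let x = n(NaCl), y = n(NaNO3).
Titrant: 1x = 3.565 × 10^-3;  mass: 58.44x + 84.99y = 0.5605
Solving, x = 3.565 × 10^-3 mol, y = 4.143 × 10^-3 mol
mass of NaCl = 3.565 × 10^-3 × 58.44 = 0.2083 g
% NaCl = 0.2083 / 0.5605 × 100 = 37.17 %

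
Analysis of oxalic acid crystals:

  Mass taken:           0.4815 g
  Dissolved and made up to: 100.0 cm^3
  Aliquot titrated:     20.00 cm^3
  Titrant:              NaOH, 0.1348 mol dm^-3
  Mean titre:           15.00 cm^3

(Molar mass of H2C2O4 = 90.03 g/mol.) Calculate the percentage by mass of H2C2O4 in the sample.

H2C2O4 + 2 NaOH → Na2C2O4 + 2 H2O
n(NaOH) per titration = 0.01500 × 0.1348 = 2.022 × 10^-3 mol
From the 1:2 ratio, n(H2C2O4) in each aliquot = 1/2 × 2.022 × 10^-3 = 1.011 × 10^-3 mol
n(H2C2O4) in the whole flask = 1.011 × 10^-3 × 100.0/20.00 = 5.055 × 10^-3 mol
mass of H2C2O4 = 5.055 × 10^-3 × 90.03 = 0.4551 g
% H2C2O4 = 0.4551 / 0.4815 × 100 = 94.52 %

94.52 %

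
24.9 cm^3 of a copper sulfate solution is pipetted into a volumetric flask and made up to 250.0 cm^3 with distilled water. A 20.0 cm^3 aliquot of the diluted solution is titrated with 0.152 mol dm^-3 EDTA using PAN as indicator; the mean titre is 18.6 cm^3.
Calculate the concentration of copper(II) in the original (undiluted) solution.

Cu^2+ + EDTA^4- → [Cu(EDTA)]^2-
n(EDTA) = 0.0186 × 0.152 = 2.83 × 10^-3 mol
n(Cu2+) in the aliquot = 2.83 × 10^-3 mol (1:1 ratio)
[Cu2+]_dilute = 2.83 × 10^-3 / 0.0200 = 0.141 mol/L
Dilution factor = 250.0 / 24.9 = 10.04
[Cu2+]_stock = 0.141 × 10.04 = 1.42 mol/L

1.42 mol/L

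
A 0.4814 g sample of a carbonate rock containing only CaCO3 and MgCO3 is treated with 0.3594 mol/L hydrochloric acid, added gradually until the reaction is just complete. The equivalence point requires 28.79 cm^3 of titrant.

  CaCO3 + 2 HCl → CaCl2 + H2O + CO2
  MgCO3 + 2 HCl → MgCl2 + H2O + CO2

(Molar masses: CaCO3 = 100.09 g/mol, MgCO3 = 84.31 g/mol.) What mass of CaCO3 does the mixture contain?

0.2868 g

n(HCl) = 0.02879 × 0.3594 = 0.01035 mol
Let x = n(CaCO3), y = n(MgCO3).
Titrant: 2x + 2y = 0.01035;  mass: 100.09x + 84.31y = 0.4814
Solving, x = 2.865 × 10^-3 mol, y = 2.308 × 10^-3 mol
mass of CaCO3 = 2.865 × 10^-3 × 100.09 = 0.2868 g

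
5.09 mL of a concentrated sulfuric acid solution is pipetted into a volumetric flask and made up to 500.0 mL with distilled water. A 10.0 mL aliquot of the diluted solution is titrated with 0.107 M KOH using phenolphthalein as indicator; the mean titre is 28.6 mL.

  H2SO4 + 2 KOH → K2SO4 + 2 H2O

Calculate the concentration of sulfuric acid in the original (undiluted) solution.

n(KOH) = 0.0286 × 0.107 = 3.06 × 10^-3 mol
From the 1:2 ratio, n(H2SO4) in the aliquot = 1/2 × 3.06 × 10^-3 = 1.53 × 10^-3 mol
[H2SO4]_dilute = 1.53 × 10^-3 / 0.0100 = 0.153 mol/L
Dilution factor = 500.0 / 5.09 = 98.23
[H2SO4]_stock = 0.153 × 98.23 = 15.0 mol/L

15.0 M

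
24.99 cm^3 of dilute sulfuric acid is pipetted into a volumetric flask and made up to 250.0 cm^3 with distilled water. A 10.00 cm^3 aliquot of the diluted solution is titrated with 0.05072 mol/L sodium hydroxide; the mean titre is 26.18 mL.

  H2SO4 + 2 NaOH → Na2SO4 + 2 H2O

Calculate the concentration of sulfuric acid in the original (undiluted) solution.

n(NaOH) = 0.02618 × 0.05072 = 1.328 × 10^-3 mol
From the 1:2 ratio, n(H2SO4) in the aliquot = 1/2 × 1.328 × 10^-3 = 6.639 × 10^-4 mol
[H2SO4]_dilute = 6.639 × 10^-4 / 0.01000 = 0.06639 mol/L
Dilution factor = 250.0 / 24.99 = 10.00
[H2SO4]_stock = 0.06639 × 10.00 = 0.6642 mol/L

0.6642 mol/L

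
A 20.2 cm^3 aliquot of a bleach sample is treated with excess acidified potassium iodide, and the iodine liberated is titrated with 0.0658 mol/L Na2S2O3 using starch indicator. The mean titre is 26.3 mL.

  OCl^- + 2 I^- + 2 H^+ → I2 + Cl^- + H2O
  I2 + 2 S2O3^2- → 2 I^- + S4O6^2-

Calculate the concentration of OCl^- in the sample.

n(S2O3^2-) = 0.0263 × 0.0658 = 1.73 × 10^-3 mol
n(I2) = n(S2O3^2-)/2 = 8.65 × 10^-4 mol
n(OCl^-) in the aliquot = 8.65 × 10^-4 mol (1:1 ratio)
[OCl^-] = 8.65 × 10^-4 / 0.0202 = 0.0428 mol/L

0.0428 mol/L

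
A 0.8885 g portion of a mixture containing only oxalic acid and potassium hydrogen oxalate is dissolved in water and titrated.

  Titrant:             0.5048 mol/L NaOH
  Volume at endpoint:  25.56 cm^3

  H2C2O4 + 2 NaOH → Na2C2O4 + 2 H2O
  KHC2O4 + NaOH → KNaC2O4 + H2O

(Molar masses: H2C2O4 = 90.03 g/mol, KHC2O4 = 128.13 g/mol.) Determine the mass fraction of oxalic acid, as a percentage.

n(NaOH) = 0.02556 × 0.5048 = 0.01290 mol
Let x = n(H2C2O4), y = n(KHC2O4).
Titrant: 2x + 1y = 0.01290;  mass: 90.03x + 128.13y = 0.8885
Solving, x = 4.600 × 10^-3 mol, y = 3.702 × 10^-3 mol
mass of H2C2O4 = 4.600 × 10^-3 × 90.03 = 0.4142 g
% H2C2O4 = 0.4142 / 0.8885 × 100 = 46.61 %

46.61 %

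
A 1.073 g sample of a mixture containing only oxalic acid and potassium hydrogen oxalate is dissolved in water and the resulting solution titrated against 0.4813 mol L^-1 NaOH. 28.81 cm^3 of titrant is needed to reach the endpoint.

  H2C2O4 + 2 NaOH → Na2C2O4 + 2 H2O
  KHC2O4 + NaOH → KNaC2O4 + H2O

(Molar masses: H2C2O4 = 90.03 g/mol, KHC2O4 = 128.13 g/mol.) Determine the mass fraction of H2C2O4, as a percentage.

n(NaOH) = 0.02881 × 0.4813 = 0.01387 mol
Let x = n(H2C2O4), y = n(KHC2O4).
Titrant: 2x + 1y = 0.01387;  mass: 90.03x + 128.13y = 1.073
Solving, x = 4.233 × 10^-3 mol, y = 5.400 × 10^-3 mol
mass of H2C2O4 = 4.233 × 10^-3 × 90.03 = 0.3811 g
% H2C2O4 = 0.3811 / 1.073 × 100 = 35.52 %

35.52 %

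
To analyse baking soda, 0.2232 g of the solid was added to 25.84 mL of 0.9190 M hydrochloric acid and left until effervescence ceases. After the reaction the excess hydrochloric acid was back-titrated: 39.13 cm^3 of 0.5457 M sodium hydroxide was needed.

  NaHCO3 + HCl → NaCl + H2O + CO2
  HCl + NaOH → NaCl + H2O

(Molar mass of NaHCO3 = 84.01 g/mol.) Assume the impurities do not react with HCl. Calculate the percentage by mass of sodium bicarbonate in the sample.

90.10 %

n(HCl) added = 0.02584 × 0.9190 = 0.02375 mol
n(NaOH) used in back-titration = 0.03913 × 0.5457 = 0.02135 mol
n(HCl) left over = 0.02135 mol (1:1 ratio)
n(HCl) consumed by analyte = 0.02375 − 0.02135 = 2.394 × 10^-3 mol
n(NaHCO3) = 2.394 × 10^-3 mol (1:1 ratio)
mass of NaHCO3 = 2.394 × 10^-3 × 84.01 = 0.2011 g
% NaHCO3 = 0.2011 / 0.2232 × 100 = 90.10 %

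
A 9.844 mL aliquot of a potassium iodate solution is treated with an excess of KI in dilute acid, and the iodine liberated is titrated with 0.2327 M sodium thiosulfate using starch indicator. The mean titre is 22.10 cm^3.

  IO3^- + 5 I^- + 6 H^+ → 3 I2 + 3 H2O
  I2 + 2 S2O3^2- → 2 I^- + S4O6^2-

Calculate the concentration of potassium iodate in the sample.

n(S2O3^2-) = 0.02210 × 0.2327 = 5.143 × 10^-3 mol
n(I2) = n(S2O3^2-)/2 = 2.571 × 10^-3 mol
From the 1:3 ratio, n(IO3^-) in the aliquot = 1/3 × 2.571 × 10^-3 = 8.571 × 10^-4 mol
[IO3^-] = 8.571 × 10^-4 / 0.009844 = 0.08707 mol/L

0.08707 M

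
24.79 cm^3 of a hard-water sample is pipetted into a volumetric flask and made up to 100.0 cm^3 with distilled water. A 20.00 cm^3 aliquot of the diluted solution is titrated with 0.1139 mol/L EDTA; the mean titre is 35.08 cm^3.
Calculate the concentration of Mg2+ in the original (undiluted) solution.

Mg^2+ + EDTA^4- → [Mg(EDTA)]^2-
n(EDTA) = 0.03508 × 0.1139 = 3.996 × 10^-3 mol
n(Mg2+) in the aliquot = 3.996 × 10^-3 mol (1:1 ratio)
[Mg2+]_dilute = 3.996 × 10^-3 / 0.02000 = 0.1998 mol/L
Dilution factor = 100.0 / 24.79 = 4.034
[Mg2+]_stock = 0.1998 × 4.034 = 0.8059 mol/L

0.8059 mol/L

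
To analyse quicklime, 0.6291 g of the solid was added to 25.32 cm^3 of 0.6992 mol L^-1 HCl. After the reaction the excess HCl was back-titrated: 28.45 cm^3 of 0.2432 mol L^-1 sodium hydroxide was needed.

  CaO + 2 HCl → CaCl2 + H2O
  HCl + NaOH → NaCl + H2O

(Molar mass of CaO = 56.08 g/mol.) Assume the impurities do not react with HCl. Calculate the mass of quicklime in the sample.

n(HCl) added = 0.02532 × 0.6992 = 0.01770 mol
n(NaOH) used in back-titration = 0.02845 × 0.2432 = 6.919 × 10^-3 mol
n(HCl) left over = 6.919 × 10^-3 mol (1:1 ratio)
n(HCl) consumed by analyte = 0.01770 − 6.919 × 10^-3 = 0.01078 mol
From the 1:2 ratio, n(CaO) = 1/2 × 0.01078 = 5.392 × 10^-3 mol
mass of CaO = 5.392 × 10^-3 × 56.08 = 0.3024 g

0.3024 g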